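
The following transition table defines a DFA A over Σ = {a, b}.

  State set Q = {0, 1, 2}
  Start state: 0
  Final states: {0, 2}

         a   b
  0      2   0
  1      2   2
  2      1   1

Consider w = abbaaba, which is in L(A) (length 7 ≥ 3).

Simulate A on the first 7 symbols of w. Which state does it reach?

2

Run of A on the first 7 characters of w = a b b a a b a:
  step 0: 0  (start)
  step 1: 2  (read a: 0→2)
  step 2: 1  (read b: 2→1)
  step 3: 2  (read b: 1→2)
  step 4: 1  (read a: 2→1)
  step 5: 2  (read a: 1→2)
  step 6: 1  (read b: 2→1)
  step 7: 2  (read a: 1→2)

After reading 7 characters, A is in state 2.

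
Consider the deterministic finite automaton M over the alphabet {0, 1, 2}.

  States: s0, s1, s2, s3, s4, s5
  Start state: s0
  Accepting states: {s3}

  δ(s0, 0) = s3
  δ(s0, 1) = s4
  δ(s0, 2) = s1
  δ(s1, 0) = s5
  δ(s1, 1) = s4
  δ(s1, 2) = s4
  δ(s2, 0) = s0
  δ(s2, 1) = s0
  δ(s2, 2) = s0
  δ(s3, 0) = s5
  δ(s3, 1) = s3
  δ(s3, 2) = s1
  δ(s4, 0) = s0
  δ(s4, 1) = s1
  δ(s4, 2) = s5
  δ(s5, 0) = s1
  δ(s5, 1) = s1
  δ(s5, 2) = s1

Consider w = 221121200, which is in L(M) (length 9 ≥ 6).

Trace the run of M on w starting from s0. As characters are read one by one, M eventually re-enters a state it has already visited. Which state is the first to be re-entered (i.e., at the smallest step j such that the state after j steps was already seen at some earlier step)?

s1

State sequence: s0 -2-> s1 -2-> s4 -1-> s1 -1-> s4 -2-> s5 -1-> s1 -2-> s4 -0-> s0 -0-> s3
First repeat at step 3: s1 was already visited.

The earliest repeat is at step j = 3: M is in s1, which it already visited at step i = 1.
The DFA has 6 states, so the proof of the pumping lemma guarantees a repeated state among the first 6+1 visited; the segment between the two visits is the pumpable y.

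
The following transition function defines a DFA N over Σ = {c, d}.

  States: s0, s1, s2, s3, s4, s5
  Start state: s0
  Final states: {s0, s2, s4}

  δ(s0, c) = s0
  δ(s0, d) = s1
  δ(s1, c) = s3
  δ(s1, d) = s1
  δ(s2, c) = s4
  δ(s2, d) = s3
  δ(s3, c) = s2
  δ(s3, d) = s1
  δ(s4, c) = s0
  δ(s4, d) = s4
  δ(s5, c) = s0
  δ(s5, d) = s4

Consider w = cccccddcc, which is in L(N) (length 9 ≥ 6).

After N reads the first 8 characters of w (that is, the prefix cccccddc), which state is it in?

State sequence: s0 -c-> s0 -c-> s0 -c-> s0 -c-> s0 -c-> s0 -d-> s1 -d-> s1 -c-> s3

After reading 8 characters, N is in state s3.
(This kind of state-tracing is the core of the pumping-lemma construction: with 6 states, pigeonhole forces a repeat within the first 6 steps.)

s3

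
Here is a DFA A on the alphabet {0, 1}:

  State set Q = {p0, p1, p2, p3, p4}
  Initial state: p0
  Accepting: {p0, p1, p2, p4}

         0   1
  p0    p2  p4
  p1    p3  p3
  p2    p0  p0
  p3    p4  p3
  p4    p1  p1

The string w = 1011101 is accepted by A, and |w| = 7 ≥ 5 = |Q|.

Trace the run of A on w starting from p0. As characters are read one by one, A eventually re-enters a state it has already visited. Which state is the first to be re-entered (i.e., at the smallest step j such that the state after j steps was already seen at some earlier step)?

p3

Run of A on w = 1 0 1 1 1 0 1:
  step 0: p0  (start)
  step 1: p4  (read 1: p0→p4)
  step 2: p1  (read 0: p4→p1)
  step 3: p3  (read 1: p1→p3)
  step 4: p3  (read 1: p3→p3)   ← first repeat (p3 seen earlier)
  step 5: p3  (read 1: p3→p3)
  step 6: p4  (read 0: p3→p4)
  step 7: p1  (read 1: p4→p1)

The earliest repeat is at step j = 4: A is in p3, which it already visited at step i = 3.
With |Q| = 5, pigeonhole forces a state repeat no later than step 5; the substring read between the first and second visits to that state can be pumped.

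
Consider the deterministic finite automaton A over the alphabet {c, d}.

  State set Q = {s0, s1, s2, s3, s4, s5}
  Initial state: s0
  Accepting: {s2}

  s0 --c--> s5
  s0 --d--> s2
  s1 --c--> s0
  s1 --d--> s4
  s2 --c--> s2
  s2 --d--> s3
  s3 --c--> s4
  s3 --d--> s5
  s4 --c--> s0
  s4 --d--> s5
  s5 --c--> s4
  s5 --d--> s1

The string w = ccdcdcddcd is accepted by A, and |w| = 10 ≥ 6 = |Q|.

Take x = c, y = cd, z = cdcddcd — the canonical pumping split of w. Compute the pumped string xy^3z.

xy^3z = c·cd·cd·cd·cdcddcd = ccdcdcdcdcddcd.
Reading y = cd takes A from s5 back to s5, so after x·y·y·y the machine is still in s5, and z then leads to the accepting state s2. Hence ccdcdcdcdcddcd ∈ L(A).

ccdcdcdcdcddcd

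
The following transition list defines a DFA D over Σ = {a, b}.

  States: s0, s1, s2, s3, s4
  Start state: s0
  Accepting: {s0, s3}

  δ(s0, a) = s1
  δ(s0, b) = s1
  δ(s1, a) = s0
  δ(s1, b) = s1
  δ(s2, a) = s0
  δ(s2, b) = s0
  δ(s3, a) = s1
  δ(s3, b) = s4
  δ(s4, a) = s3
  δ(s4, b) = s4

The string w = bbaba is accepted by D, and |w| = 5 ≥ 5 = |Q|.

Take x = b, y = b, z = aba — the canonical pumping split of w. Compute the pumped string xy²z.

bbbaba

xy^2z = b·b·b·aba = bbbaba.
Reading y = b takes D from s1 back to s1, so after x·y·y the machine is still in s1, and z then leads to the accepting state s0. Hence bbbaba ∈ L(D).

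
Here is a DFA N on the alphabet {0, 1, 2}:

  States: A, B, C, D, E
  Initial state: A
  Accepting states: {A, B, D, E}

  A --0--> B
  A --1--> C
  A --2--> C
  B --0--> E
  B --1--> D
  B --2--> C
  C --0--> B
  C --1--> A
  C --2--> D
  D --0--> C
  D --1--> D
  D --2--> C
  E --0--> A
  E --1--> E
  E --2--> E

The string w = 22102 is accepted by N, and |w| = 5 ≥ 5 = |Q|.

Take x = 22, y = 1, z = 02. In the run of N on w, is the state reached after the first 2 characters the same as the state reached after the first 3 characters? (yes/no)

State sequence: A -2-> C -2-> D -1-> D

After x (step 2): D. After xy (step 3): D.
They match, so y = 1 drives N around a cycle from D back to itself; pumping y any number of times keeps N in D before reading z, and xyⁱz ∈ L(N) for every i ≥ 0.

yes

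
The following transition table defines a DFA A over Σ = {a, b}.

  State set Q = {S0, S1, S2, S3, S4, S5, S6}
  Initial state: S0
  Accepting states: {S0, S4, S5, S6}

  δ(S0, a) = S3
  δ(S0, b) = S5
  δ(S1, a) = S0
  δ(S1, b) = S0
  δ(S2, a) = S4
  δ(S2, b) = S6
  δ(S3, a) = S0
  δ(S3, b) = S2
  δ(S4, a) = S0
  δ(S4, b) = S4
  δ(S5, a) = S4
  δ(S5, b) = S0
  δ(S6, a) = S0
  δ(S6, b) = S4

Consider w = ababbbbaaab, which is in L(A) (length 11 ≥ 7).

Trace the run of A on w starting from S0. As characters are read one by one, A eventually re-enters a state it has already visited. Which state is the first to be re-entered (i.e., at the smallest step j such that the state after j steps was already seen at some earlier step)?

State sequence: S0 -a-> S3 -b-> S2 -a-> S4 -b-> S4 -b-> S4 -b-> S4 -b-> S4 -a-> S0 -a-> S3 -a-> S0 -b-> S5
First repeat at step 4: S4 was already visited.

The earliest repeat is at step j = 4: A is in S4, which it already visited at step i = 3.
Since A has 7 states, any run of length ≥ 7 visits 7+1 states, so by pigeonhole some state repeats within the first 7 steps — that repeat gives the pumpable loop.

S4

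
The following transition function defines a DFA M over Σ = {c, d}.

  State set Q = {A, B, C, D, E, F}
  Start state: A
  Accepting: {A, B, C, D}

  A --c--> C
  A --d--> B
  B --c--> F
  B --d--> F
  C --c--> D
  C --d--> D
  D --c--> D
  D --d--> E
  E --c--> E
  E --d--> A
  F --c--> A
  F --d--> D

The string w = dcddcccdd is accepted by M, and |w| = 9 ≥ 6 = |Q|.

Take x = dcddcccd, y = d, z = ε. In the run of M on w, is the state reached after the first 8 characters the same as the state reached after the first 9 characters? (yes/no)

no

State sequence: A -d-> B -c-> F -d-> D -d-> E -c-> E -c-> E -c-> E -d-> A -d-> B

After x (step 8): A. After xy (step 9): B.
They differ (A ≠ B), so y is not a cycle from the state after x; this split is not the one the pumping-lemma construction produces, and pumping y need not keep the string in L(M).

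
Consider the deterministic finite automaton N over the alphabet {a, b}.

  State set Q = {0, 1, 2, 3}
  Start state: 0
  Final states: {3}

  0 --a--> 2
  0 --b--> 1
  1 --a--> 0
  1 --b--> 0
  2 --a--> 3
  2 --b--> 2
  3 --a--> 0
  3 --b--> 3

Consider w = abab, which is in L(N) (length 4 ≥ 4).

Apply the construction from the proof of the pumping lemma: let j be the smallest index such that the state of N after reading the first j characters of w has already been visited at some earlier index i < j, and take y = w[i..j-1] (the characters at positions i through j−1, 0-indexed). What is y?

b

Run of N on w = a b a b:
  step 0: 0  (start)
  step 1: 2  (read a: 0→2)
  step 2: 2  (read b: 2→2)   ← first repeat (2 seen earlier)
  step 3: 3  (read a: 2→3)
  step 4: 3  (read b: 3→3)

So i = 1, j = 2, giving x = w[0:1] = a, y = w[1:2] = b, z = w[2:4] = ab.
Check: |xy| = 2 ≤ 4 and |y| = 1 ≥ 1. Reading y takes N from 2 back to 2, so every xyⁱz is accepted.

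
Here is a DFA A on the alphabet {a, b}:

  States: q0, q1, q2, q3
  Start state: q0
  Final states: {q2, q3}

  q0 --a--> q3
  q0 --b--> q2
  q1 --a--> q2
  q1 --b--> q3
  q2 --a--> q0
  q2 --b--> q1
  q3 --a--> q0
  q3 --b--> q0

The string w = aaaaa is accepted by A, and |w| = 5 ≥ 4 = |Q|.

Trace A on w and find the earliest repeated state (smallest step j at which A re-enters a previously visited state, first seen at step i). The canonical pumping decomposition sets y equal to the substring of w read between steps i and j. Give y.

aa

Run of A on w = a a a a a:
  step 0: q0  (start)
  step 1: q3  (read a: q0→q3)
  step 2: q0  (read a: q3→q0)   ← first repeat (q0 seen earlier)
  step 3: q3  (read a: q0→q3)
  step 4: q0  (read a: q3→q0)
  step 5: q3  (read a: q0→q3)

So i = 0, j = 2, giving x = w[0:0] = ε, y = w[0:2] = aa, z = w[2:5] = aaa.
Check: |xy| = 2 ≤ 4 and |y| = 2 ≥ 1. Reading y takes A from q0 back to q0, so every xyⁱz is accepted.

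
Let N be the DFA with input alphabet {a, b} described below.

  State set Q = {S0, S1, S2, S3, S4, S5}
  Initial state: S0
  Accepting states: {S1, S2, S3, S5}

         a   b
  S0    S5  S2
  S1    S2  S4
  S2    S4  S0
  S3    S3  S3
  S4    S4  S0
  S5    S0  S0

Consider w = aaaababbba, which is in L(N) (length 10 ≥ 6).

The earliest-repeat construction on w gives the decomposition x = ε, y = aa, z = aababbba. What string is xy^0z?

aababbba

xy⁰z = xz = ε·aababbba = aababbba.
Reading y = aa takes N from S0 back to S0, so after x the machine is still in S0, and z then leads to the accepting state S5. Hence aababbba ∈ L(N).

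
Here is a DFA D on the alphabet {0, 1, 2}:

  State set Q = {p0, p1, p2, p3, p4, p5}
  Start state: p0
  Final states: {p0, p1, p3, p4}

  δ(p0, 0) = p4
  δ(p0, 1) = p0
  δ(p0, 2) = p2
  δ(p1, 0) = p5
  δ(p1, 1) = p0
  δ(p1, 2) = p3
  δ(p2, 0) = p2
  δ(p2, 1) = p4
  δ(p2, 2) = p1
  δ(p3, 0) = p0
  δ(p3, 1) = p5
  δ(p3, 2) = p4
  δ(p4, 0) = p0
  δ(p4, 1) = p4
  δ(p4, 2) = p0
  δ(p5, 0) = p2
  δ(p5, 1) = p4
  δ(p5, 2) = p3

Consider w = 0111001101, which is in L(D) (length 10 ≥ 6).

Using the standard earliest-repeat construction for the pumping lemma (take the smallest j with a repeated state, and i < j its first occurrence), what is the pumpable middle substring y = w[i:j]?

1

State sequence: p0 -0-> p4 -1-> p4 -1-> p4 -1-> p4 -0-> p0 -0-> p4 -1-> p4 -1-> p4 -0-> p0 -1-> p0
First repeat at step 2: p4 was already visited.

So i = 1, j = 2, giving x = w[0:1] = 0, y = w[1:2] = 1, z = w[2:10] = 11001101.
Check: |xy| = 2 ≤ 6 and |y| = 1 ≥ 1. Reading y takes D from p4 back to p4, so every xyⁱz is accepted.
With |Q| = 6, pigeonhole forces a state repeat no later than step 6; the substring read between the first and second visits to that state can be pumped.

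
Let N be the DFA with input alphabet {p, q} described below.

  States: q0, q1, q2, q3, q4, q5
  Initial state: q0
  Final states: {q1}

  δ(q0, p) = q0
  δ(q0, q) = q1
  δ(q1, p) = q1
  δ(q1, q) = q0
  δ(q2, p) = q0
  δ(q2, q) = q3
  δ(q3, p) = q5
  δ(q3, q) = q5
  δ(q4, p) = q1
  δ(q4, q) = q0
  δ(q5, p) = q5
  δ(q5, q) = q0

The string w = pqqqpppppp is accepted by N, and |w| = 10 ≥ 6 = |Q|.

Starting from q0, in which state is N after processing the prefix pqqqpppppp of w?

State sequence: q0 -p-> q0 -q-> q1 -q-> q0 -q-> q1 -p-> q1 -p-> q1 -p-> q1 -p-> q1 -p-> q1 -p-> q1

After reading 10 characters, N is in state q1.

q1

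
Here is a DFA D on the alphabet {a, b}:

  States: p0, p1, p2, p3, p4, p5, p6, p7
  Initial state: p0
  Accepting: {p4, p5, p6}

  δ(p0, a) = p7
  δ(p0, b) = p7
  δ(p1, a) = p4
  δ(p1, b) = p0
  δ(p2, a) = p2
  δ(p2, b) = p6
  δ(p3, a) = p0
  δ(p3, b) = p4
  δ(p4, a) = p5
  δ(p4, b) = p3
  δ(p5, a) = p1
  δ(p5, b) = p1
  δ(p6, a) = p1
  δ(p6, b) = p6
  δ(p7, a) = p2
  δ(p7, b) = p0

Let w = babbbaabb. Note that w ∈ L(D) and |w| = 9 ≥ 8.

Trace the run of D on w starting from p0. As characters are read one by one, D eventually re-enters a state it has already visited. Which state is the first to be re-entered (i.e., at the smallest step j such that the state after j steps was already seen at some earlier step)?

Run of D on w = b a b b b a a b b:
  step 0: p0  (start)
  step 1: p7  (read b: p0→p7)
  step 2: p2  (read a: p7→p2)
  step 3: p6  (read b: p2→p6)
  step 4: p6  (read b: p6→p6)   ← first repeat (p6 seen earlier)
  step 5: p6  (read b: p6→p6)
  step 6: p1  (read a: p6→p1)
  step 7: p4  (read a: p1→p4)
  step 8: p3  (read b: p4→p3)
  step 9: p4  (read b: p3→p4)

The earliest repeat is at step j = 4: D is in p6, which it already visited at step i = 3.
Since D has 8 states, any run of length ≥ 8 visits 8+1 states, so by pigeonhole some state repeats within the first 8 steps — that repeat gives the pumpable loop.

p6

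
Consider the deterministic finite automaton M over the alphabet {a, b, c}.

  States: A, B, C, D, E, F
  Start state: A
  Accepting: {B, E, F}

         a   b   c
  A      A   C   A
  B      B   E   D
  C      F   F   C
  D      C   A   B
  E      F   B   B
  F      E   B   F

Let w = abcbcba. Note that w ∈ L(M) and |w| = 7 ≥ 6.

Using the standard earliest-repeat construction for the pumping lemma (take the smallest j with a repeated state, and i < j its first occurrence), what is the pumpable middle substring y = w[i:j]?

Run of M on w = a b c b c b a:
  step 0: A  (start)
  step 1: A  (read a: A→A)   ← first repeat (A seen earlier)
  step 2: C  (read b: A→C)
  step 3: C  (read c: C→C)
  step 4: F  (read b: C→F)
  step 5: F  (read c: F→F)
  step 6: B  (read b: F→B)
  step 7: B  (read a: B→B)

So i = 0, j = 1, giving x = w[0:0] = ε, y = w[0:1] = a, z = w[1:7] = bcbcba.
Check: |xy| = 1 ≤ 6 and |y| = 1 ≥ 1. Reading y takes M from A back to A, so every xyⁱz is accepted.

a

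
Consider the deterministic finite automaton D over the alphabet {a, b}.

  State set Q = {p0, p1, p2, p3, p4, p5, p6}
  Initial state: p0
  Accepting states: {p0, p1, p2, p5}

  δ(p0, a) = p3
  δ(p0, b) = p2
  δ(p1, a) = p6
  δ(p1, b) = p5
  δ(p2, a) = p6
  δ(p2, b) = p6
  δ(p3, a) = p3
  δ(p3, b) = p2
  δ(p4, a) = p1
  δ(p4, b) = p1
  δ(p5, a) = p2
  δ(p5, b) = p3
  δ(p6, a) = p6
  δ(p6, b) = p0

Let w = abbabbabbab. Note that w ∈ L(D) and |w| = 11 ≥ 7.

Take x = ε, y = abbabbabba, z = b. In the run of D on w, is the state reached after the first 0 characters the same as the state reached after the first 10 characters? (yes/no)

no

State sequence: p0 -a-> p3 -b-> p2 -b-> p6 -a-> p6 -b-> p0 -b-> p2 -a-> p6 -b-> p0 -b-> p2 -a-> p6

After x (step 0): p0. After xy (step 10): p6.
They differ (p0 ≠ p6), so y is not a cycle from the state after x; this split is not the one the pumping-lemma construction produces, and pumping y need not keep the string in L(D).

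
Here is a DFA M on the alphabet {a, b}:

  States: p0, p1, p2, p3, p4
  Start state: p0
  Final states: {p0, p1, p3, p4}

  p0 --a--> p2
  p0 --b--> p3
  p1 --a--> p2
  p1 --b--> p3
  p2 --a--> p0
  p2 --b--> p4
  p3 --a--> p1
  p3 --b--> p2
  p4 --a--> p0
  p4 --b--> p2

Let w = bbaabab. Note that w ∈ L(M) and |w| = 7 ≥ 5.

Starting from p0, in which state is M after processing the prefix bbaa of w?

State sequence: p0 -b-> p3 -b-> p2 -a-> p0 -a-> p2

After reading 4 characters, M is in state p2.

p2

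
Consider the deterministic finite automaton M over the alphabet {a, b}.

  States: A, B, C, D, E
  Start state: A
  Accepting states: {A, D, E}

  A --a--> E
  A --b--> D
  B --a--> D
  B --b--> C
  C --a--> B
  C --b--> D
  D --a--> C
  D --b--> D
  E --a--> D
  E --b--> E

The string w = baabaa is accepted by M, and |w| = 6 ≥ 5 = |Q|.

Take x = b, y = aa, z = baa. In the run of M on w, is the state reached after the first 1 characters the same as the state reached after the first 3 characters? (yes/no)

Run of M on the first 3 characters of w = b a a:
  step 0: A  (start)
  step 1: D  (read b: A→D)
  step 2: C  (read a: D→C)
  step 3: B  (read a: C→B)

After x (step 1): D. After xy (step 3): B.
They differ (D ≠ B), so y is not a cycle from the state after x; this split is not the one the pumping-lemma construction produces, and pumping y need not keep the string in L(M).

no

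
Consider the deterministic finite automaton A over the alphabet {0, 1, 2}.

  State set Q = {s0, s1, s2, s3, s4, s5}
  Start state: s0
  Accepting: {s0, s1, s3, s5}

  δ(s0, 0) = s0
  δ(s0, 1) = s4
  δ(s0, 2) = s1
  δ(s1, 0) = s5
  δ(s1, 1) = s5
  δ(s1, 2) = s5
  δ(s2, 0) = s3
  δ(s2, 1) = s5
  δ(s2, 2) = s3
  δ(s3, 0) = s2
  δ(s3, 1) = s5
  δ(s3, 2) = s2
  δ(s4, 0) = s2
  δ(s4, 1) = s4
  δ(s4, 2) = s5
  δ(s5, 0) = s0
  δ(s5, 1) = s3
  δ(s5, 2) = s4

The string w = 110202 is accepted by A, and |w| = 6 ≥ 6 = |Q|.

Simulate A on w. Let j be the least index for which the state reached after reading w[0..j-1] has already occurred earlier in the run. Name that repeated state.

State sequence: s0 -1-> s4 -1-> s4 -0-> s2 -2-> s3 -0-> s2 -2-> s3
First repeat at step 2: s4 was already visited.

The earliest repeat is at step j = 2: A is in s4, which it already visited at step i = 1.
Since A has 6 states, any run of length ≥ 6 visits 6+1 states, so by pigeonhole some state repeats within the first 6 steps — that repeat gives the pumpable loop.

s4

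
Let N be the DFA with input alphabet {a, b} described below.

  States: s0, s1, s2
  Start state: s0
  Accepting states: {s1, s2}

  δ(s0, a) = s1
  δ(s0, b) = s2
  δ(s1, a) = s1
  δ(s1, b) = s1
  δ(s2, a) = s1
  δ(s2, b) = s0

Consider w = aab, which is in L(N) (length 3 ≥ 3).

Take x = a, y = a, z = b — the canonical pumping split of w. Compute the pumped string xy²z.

xy^2z = a·a·a·b = aaab.
Reading y = a takes N from s1 back to s1, so after x·y·y the machine is still in s1, and z then leads to the accepting state s1. Hence aaab ∈ L(N).

aaab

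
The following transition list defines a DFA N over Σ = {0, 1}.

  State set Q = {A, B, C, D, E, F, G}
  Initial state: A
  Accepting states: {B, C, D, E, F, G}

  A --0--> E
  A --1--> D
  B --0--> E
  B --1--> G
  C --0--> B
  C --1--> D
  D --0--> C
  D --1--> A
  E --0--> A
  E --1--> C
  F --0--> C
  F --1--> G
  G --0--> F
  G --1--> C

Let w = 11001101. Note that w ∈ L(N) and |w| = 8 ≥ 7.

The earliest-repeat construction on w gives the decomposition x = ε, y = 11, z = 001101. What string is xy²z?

xy^2z = ε·11·11·001101 = 1111001101.
Reading y = 11 takes N from A back to A, so after x·y·y the machine is still in A, and z then leads to the accepting state C. Hence 1111001101 ∈ L(N).

1111001101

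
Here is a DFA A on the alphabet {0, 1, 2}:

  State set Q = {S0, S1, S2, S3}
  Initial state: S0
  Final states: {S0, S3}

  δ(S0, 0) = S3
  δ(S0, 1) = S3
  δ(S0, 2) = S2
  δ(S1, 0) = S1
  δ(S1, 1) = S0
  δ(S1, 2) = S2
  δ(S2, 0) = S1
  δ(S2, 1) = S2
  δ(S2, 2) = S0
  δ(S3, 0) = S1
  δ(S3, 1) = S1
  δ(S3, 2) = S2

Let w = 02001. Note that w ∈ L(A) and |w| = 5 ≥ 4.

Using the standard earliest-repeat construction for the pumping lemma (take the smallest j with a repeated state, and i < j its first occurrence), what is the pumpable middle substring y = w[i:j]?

0

Run of A on w = 0 2 0 0 1:
  step 0: S0  (start)
  step 1: S3  (read 0: S0→S3)
  step 2: S2  (read 2: S3→S2)
  step 3: S1  (read 0: S2→S1)
  step 4: S1  (read 0: S1→S1)   ← first repeat (S1 seen earlier)
  step 5: S0  (read 1: S1→S0)

So i = 3, j = 4, giving x = w[0:3] = 020, y = w[3:4] = 0, z = w[4:5] = 1.
Check: |xy| = 4 ≤ 4 and |y| = 1 ≥ 1. Reading y takes A from S1 back to S1, so every xyⁱz is accepted.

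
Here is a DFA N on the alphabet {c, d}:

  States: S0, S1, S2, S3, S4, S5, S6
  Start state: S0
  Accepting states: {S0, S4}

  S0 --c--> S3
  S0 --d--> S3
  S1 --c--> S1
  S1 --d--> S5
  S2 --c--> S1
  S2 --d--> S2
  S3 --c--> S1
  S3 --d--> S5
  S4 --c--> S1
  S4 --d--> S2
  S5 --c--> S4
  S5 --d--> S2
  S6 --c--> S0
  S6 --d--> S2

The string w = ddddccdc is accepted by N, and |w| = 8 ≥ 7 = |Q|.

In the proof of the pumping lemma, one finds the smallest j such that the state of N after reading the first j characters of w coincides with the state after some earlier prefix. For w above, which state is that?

S2

State sequence: S0 -d-> S3 -d-> S5 -d-> S2 -d-> S2 -c-> S1 -c-> S1 -d-> S5 -c-> S4
First repeat at step 4: S2 was already visited.

The earliest repeat is at step j = 4: N is in S2, which it already visited at step i = 3.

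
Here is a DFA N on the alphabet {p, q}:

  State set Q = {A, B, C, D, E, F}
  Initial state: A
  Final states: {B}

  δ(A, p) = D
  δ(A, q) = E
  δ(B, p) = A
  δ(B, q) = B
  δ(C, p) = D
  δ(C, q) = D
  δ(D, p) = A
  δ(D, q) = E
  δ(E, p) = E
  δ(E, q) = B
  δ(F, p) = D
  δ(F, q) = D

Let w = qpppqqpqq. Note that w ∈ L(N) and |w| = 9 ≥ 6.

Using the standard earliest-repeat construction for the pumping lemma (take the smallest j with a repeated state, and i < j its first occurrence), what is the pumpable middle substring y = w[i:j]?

State sequence: A -q-> E -p-> E -p-> E -p-> E -q-> B -q-> B -p-> A -q-> E -q-> B
First repeat at step 2: E was already visited.

So i = 1, j = 2, giving x = w[0:1] = q, y = w[1:2] = p, z = w[2:9] = ppqqpqq.
Check: |xy| = 2 ≤ 6 and |y| = 1 ≥ 1. Reading y takes N from E back to E, so every xyⁱz is accepted.
With |Q| = 6, pigeonhole forces a state repeat no later than step 6; the substring read between the first and second visits to that state can be pumped.

p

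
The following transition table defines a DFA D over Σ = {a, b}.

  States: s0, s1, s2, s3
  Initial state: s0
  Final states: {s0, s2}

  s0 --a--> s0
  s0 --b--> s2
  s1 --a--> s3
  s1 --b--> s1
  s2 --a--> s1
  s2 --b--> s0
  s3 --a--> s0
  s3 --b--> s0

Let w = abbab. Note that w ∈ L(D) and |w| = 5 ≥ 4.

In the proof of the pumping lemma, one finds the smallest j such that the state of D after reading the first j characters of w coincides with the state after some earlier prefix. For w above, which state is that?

s0

State sequence: s0 -a-> s0 -b-> s2 -b-> s0 -a-> s0 -b-> s2
First repeat at step 1: s0 was already visited.

The earliest repeat is at step j = 1: D is in s0, which it already visited at step i = 0.
The DFA has 4 states, so the proof of the pumping lemma guarantees a repeated state among the first 4+1 visited; the segment between the two visits is the pumpable y.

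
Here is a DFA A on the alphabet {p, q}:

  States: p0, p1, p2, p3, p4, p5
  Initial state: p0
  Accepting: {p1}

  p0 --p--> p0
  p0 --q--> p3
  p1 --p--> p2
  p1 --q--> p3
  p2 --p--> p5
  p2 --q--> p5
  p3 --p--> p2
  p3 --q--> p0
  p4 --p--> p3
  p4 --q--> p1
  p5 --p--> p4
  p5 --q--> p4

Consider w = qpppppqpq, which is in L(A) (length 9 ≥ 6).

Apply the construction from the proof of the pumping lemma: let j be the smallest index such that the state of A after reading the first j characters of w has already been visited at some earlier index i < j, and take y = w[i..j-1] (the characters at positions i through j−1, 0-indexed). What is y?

State sequence: p0 -q-> p3 -p-> p2 -p-> p5 -p-> p4 -p-> p3 -p-> p2 -q-> p5 -p-> p4 -q-> p1
First repeat at step 5: p3 was already visited.

So i = 1, j = 5, giving x = w[0:1] = q, y = w[1:5] = pppp, z = w[5:9] = pqpq.
Check: |xy| = 5 ≤ 6 and |y| = 4 ≥ 1. Reading y takes A from p3 back to p3, so every xyⁱz is accepted.
With |Q| = 6, pigeonhole forces a state repeat no later than step 6; the substring read between the first and second visits to that state can be pumped.

pppp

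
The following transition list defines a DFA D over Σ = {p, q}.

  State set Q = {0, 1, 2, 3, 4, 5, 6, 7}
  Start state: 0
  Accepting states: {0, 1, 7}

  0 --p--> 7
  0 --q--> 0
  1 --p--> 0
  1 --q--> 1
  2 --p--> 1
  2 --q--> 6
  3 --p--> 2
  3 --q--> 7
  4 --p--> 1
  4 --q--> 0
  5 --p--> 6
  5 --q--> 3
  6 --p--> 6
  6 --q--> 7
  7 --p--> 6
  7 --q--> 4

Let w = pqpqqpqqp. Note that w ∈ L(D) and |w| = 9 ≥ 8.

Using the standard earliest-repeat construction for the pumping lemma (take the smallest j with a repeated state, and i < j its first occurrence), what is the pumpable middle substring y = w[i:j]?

State sequence: 0 -p-> 7 -q-> 4 -p-> 1 -q-> 1 -q-> 1 -p-> 0 -q-> 0 -q-> 0 -p-> 7
First repeat at step 4: 1 was already visited.

So i = 3, j = 4, giving x = w[0:3] = pqp, y = w[3:4] = q, z = w[4:9] = qpqqp.
Check: |xy| = 4 ≤ 8 and |y| = 1 ≥ 1. Reading y takes D from 1 back to 1, so every xyⁱz is accepted.
The DFA has 8 states, so the proof of the pumping lemma guarantees a repeated state among the first 8+1 visited; the segment between the two visits is the pumpable y.

q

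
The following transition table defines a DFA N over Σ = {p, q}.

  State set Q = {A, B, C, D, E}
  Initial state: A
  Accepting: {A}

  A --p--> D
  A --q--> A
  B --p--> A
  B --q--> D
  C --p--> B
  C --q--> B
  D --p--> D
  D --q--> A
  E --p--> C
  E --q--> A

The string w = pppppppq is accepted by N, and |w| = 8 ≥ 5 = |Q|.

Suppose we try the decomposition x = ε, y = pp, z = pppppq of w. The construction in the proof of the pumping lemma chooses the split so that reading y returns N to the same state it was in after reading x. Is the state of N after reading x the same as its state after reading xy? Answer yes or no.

no

Run of N on the first 2 characters of w = p p:
  step 0: A  (start)
  step 1: D  (read p: A→D)
  step 2: D  (read p: D→D)

After x (step 0): A. After xy (step 2): D.
They differ (A ≠ D), so y is not a cycle from the state after x; this split is not the one the pumping-lemma construction produces, and pumping y need not keep the string in L(N).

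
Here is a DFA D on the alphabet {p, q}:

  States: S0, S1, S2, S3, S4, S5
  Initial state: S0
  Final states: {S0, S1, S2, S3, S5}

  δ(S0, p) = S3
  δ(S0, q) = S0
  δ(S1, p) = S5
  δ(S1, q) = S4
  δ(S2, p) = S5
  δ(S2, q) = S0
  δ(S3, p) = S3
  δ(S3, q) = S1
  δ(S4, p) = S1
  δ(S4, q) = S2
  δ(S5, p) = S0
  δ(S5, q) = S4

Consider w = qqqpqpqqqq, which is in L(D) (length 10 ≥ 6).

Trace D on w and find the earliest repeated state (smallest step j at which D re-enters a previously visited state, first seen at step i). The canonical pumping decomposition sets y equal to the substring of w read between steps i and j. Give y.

q

State sequence: S0 -q-> S0 -q-> S0 -q-> S0 -p-> S3 -q-> S1 -p-> S5 -q-> S4 -q-> S2 -q-> S0 -q-> S0
First repeat at step 1: S0 was already visited.

So i = 0, j = 1, giving x = w[0:0] = ε, y = w[0:1] = q, z = w[1:10] = qqpqpqqqq.
Check: |xy| = 1 ≤ 6 and |y| = 1 ≥ 1. Reading y takes D from S0 back to S0, so every xyⁱz is accepted.
The DFA has 6 states, so the proof of the pumping lemma guarantees a repeated state among the first 6+1 visited; the segment between the two visits is the pumpable y.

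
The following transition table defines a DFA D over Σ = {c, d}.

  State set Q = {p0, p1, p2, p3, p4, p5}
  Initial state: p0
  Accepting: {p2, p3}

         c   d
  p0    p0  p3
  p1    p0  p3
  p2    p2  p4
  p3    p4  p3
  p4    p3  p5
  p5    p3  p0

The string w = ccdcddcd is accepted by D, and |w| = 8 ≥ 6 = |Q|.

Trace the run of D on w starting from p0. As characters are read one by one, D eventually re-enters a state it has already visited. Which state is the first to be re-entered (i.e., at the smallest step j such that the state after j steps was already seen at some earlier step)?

p0

State sequence: p0 -c-> p0 -c-> p0 -d-> p3 -c-> p4 -d-> p5 -d-> p0 -c-> p0 -d-> p3
First repeat at step 1: p0 was already visited.

The earliest repeat is at step j = 1: D is in p0, which it already visited at step i = 0.
The DFA has 6 states, so the proof of the pumping lemma guarantees a repeated state among the first 6+1 visited; the segment between the two visits is the pumpable y.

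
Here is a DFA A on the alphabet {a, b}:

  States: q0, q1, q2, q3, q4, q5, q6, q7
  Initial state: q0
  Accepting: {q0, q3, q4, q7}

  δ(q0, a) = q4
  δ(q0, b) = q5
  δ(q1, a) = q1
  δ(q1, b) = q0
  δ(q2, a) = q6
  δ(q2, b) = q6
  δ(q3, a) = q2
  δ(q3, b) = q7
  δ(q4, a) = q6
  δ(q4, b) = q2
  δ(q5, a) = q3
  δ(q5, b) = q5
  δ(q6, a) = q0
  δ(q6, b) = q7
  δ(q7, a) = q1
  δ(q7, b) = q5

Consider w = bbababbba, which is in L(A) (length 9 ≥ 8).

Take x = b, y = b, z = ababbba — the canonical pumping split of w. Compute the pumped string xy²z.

xy^2z = b·b·b·ababbba = bbbababbba.
Reading y = b takes A from q5 back to q5, so after x·y·y the machine is still in q5, and z then leads to the accepting state q3. Hence bbbababbba ∈ L(A).

bbbababbba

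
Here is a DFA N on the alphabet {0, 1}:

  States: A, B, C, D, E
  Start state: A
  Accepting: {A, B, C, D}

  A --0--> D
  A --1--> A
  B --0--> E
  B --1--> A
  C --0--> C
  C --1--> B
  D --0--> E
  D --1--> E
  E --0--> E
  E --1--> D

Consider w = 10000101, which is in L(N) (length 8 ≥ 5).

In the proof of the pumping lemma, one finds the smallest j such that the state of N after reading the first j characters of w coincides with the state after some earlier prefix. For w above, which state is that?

Run of N on w = 1 0 0 0 0 1 0 1:
  step 0: A  (start)
  step 1: A  (read 1: A→A)   ← first repeat (A seen earlier)
  step 2: D  (read 0: A→D)
  step 3: E  (read 0: D→E)
  step 4: E  (read 0: E→E)
  step 5: E  (read 0: E→E)
  step 6: D  (read 1: E→D)
  step 7: E  (read 0: D→E)
  step 8: D  (read 1: E→D)

The earliest repeat is at step j = 1: N is in A, which it already visited at step i = 0.
Pumping length from the standard proof: p = 5 (the number of states). The repeated state found above gives |xy| = j ≤ 5 and |y| = j − i ≥ 1.

A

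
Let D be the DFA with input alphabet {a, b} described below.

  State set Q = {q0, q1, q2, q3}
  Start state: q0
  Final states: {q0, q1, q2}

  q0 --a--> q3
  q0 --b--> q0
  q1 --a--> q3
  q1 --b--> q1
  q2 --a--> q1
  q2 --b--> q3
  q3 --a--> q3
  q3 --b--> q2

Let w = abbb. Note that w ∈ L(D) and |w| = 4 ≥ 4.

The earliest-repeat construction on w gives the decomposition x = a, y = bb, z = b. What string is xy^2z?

abbbbb

xy^2z = a·bb·bb·b = abbbbb.
Reading y = bb takes D from q3 back to q3, so after x·y·y the machine is still in q3, and z then leads to the accepting state q2. Hence abbbbb ∈ L(D).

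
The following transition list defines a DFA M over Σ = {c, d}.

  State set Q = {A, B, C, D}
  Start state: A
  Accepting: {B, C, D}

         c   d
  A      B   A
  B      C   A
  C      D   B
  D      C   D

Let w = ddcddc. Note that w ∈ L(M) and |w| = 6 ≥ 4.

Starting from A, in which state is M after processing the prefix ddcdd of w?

A

Run of M on the first 5 characters of w = d d c d d:
  step 0: A  (start)
  step 1: A  (read d: A→A)
  step 2: A  (read d: A→A)
  step 3: B  (read c: A→B)
  step 4: A  (read d: B→A)
  step 5: A  (read d: A→A)

After reading 5 characters, M is in state A.
(This kind of state-tracing is the core of the pumping-lemma construction: with 4 states, pigeonhole forces a repeat within the first 4 steps.)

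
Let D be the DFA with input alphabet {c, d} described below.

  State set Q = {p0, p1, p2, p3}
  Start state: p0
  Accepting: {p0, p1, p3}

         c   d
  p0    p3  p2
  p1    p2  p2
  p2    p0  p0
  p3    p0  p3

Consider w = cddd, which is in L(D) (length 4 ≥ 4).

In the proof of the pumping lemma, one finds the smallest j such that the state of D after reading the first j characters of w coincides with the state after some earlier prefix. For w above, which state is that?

p3

Run of D on w = c d d d:
  step 0: p0  (start)
  step 1: p3  (read c: p0→p3)
  step 2: p3  (read d: p3→p3)   ← first repeat (p3 seen earlier)
  step 3: p3  (read d: p3→p3)
  step 4: p3  (read d: p3→p3)

The earliest repeat is at step j = 2: D is in p3, which it already visited at step i = 1.
Since D has 4 states, any run of length ≥ 4 visits 4+1 states, so by pigeonhole some state repeats within the first 4 steps — that repeat gives the pumpable loop.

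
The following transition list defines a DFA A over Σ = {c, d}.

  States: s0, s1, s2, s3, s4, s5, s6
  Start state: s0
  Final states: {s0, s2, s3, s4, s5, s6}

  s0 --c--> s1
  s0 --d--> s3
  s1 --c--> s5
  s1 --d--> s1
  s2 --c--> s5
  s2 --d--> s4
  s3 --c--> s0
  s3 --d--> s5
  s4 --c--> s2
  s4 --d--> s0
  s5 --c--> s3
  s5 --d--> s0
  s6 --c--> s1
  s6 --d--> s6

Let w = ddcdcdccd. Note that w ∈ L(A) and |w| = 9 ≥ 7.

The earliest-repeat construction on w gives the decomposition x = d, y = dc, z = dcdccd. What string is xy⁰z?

xy⁰z = xz = d·dcdccd = ddcdccd.
Reading y = dc takes A from s3 back to s3, so after x the machine is still in s3, and z then leads to the accepting state s3. Hence ddcdccd ∈ L(A).

ddcdccd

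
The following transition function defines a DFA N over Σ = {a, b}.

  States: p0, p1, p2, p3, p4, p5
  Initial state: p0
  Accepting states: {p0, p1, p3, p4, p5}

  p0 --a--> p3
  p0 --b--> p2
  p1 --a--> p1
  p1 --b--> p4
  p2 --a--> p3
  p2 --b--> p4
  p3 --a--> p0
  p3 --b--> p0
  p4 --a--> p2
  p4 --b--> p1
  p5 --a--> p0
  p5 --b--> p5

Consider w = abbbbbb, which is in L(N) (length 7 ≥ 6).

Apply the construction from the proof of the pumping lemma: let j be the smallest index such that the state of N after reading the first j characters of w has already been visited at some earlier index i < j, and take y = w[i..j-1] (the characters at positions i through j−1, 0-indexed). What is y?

Run of N on w = a b b b b b b:
  step 0: p0  (start)
  step 1: p3  (read a: p0→p3)
  step 2: p0  (read b: p3→p0)   ← first repeat (p0 seen earlier)
  step 3: p2  (read b: p0→p2)
  step 4: p4  (read b: p2→p4)
  step 5: p1  (read b: p4→p1)
  step 6: p4  (read b: p1→p4)
  step 7: p1  (read b: p4→p1)

So i = 0, j = 2, giving x = w[0:0] = ε, y = w[0:2] = ab, z = w[2:7] = bbbbb.
Check: |xy| = 2 ≤ 6 and |y| = 2 ≥ 1. Reading y takes N from p0 back to p0, so every xyⁱz is accepted.

ab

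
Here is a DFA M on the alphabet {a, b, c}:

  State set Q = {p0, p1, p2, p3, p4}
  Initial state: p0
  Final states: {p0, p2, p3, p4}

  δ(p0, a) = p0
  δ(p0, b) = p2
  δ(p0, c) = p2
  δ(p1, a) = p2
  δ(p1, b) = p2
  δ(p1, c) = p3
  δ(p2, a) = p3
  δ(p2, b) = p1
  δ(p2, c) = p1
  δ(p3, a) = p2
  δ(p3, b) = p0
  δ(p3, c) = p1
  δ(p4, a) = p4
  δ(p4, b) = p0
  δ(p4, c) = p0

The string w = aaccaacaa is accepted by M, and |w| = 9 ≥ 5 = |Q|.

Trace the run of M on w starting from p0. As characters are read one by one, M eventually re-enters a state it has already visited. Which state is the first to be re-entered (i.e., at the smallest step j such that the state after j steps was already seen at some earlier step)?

p0

State sequence: p0 -a-> p0 -a-> p0 -c-> p2 -c-> p1 -a-> p2 -a-> p3 -c-> p1 -a-> p2 -a-> p3
First repeat at step 1: p0 was already visited.

The earliest repeat is at step j = 1: M is in p0, which it already visited at step i = 0.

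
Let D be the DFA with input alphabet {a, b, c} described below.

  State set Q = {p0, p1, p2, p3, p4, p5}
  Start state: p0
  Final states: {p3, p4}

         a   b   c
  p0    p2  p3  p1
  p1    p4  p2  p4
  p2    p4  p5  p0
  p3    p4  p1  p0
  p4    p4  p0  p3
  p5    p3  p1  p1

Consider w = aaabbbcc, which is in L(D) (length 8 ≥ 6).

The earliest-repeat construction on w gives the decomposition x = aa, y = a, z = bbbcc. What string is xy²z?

xy^2z = aa·a·a·bbbcc = aaaabbbcc.
Reading y = a takes D from p4 back to p4, so after x·y·y the machine is still in p4, and z then leads to the accepting state p3. Hence aaaabbbcc ∈ L(D).

aaaabbbcc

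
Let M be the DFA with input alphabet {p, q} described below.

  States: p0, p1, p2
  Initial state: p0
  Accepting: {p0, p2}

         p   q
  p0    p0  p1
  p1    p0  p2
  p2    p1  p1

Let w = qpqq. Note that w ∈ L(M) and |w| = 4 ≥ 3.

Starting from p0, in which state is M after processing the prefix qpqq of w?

p2

State sequence: p0 -q-> p1 -p-> p0 -q-> p1 -q-> p2

After reading 4 characters, M is in state p2.
(This kind of state-tracing is the core of the pumping-lemma construction: with 3 states, pigeonhole forces a repeat within the first 3 steps.)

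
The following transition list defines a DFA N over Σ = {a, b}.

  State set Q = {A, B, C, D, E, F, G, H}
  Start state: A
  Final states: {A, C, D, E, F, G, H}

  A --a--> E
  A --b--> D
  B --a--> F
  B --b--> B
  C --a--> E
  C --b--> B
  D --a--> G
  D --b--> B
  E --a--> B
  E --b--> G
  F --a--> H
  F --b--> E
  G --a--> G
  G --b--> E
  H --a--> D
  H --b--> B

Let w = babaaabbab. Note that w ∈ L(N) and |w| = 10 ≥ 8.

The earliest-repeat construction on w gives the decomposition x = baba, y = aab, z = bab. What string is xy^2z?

xy^2z = baba·aab·aab·bab = babaaabaabbab.
Reading y = aab takes N from B back to B, so after x·y·y the machine is still in B, and z then leads to the accepting state E. Hence babaaabaabbab ∈ L(N).

babaaabaabbab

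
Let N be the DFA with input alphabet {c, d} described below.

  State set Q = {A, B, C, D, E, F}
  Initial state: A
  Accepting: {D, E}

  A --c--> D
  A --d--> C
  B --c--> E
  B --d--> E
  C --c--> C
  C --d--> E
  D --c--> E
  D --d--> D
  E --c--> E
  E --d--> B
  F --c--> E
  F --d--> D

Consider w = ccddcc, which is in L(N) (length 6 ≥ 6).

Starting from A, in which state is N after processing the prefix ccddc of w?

Run of N on the first 5 characters of w = c c d d c:
  step 0: A  (start)
  step 1: D  (read c: A→D)
  step 2: E  (read c: D→E)
  step 3: B  (read d: E→B)
  step 4: E  (read d: B→E)
  step 5: E  (read c: E→E)

After reading 5 characters, N is in state E.

E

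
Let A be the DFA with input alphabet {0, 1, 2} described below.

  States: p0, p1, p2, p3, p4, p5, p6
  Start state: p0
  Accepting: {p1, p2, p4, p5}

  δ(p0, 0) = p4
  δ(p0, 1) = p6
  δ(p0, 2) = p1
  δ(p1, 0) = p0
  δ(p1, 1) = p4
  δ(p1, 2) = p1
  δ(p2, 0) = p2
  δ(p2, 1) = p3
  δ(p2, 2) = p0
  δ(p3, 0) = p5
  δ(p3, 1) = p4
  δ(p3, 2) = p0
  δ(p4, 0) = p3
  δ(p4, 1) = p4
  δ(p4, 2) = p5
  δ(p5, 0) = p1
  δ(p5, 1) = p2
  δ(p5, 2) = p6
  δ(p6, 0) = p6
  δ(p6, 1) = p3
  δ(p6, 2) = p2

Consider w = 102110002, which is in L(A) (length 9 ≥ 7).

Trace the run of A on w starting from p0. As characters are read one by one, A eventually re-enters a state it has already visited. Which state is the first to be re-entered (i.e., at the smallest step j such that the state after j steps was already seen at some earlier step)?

p6

Run of A on w = 1 0 2 1 1 0 0 0 2:
  step 0: p0  (start)
  step 1: p6  (read 1: p0→p6)
  step 2: p6  (read 0: p6→p6)   ← first repeat (p6 seen earlier)
  step 3: p2  (read 2: p6→p2)
  step 4: p3  (read 1: p2→p3)
  step 5: p4  (read 1: p3→p4)
  step 6: p3  (read 0: p4→p3)
  step 7: p5  (read 0: p3→p5)
  step 8: p1  (read 0: p5→p1)
  step 9: p1  (read 2: p1→p1)

The earliest repeat is at step j = 2: A is in p6, which it already visited at step i = 1.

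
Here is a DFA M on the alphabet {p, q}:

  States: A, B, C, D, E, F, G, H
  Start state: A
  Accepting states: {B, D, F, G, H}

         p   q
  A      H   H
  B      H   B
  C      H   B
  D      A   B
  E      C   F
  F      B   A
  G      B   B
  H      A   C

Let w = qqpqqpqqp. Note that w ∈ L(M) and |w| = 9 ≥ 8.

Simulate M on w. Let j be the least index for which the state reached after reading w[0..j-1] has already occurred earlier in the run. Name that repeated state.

Run of M on w = q q p q q p q q p:
  step 0: A  (start)
  step 1: H  (read q: A→H)
  step 2: C  (read q: H→C)
  step 3: H  (read p: C→H)   ← first repeat (H seen earlier)
  step 4: C  (read q: H→C)
  step 5: B  (read q: C→B)
  step 6: H  (read p: B→H)
  step 7: C  (read q: H→C)
  step 8: B  (read q: C→B)
  step 9: H  (read p: B→H)

The earliest repeat is at step j = 3: M is in H, which it already visited at step i = 1.
The DFA has 8 states, so the proof of the pumping lemma guarantees a repeated state among the first 8+1 visited; the segment between the two visits is the pumpable y.

H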